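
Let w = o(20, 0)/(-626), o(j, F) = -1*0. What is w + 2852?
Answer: 2852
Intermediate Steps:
o(j, F) = 0
w = 0 (w = 0/(-626) = 0*(-1/626) = 0)
w + 2852 = 0 + 2852 = 2852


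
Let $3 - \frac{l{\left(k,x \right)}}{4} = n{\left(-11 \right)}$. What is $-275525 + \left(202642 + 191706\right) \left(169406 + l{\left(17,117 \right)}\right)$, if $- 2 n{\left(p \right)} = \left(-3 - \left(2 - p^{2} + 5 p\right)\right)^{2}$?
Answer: $89871633675$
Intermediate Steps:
$n{\left(p \right)} = - \frac{\left(-5 + p^{2} - 5 p\right)^{2}}{2}$ ($n{\left(p \right)} = - \frac{\left(-3 - \left(2 - p^{2} + 5 p\right)\right)^{2}}{2} = - \frac{\left(-5 + p^{2} - 5 p\right)^{2}}{2}$)
$l{\left(k,x \right)} = 58494$ ($l{\left(k,x \right)} = 12 - 4 \left(- \frac{\left(5 - \left(-11\right)^{2} + 5 \left(-11\right)\right)^{2}}{2}\right) = 12 - 4 \left(- \frac{\left(5 - 121 - 55\right)^{2}}{2}\right) = 12 - 4 \left(- \frac{\left(-171\right)^{2}}{2}\right) = 12 - 4 \left(\left(- \frac{1}{2}\right) 29241\right) = 12 - -58482 = 12 + 58482 = 58494$)
$-275525 + \left(202642 + 191706\right) \left(169406 + l{\left(17,117 \right)}\right) = -275525 + \left(202642 + 191706\right) \left(169406 + 58494\right) = -275525 + 394348 \cdot 227900 = -275525 + 89871909200 = 89871633675$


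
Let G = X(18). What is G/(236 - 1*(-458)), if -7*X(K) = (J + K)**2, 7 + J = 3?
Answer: -14/347 ≈ -0.040346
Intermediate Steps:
J = -4 (J = -7 + 3 = -4)
X(K) = -(-4 + K)**2/7
G = -28 (G = -(-4 + 18)**2/7 = -1/7*14**2 = -1/7*196 = -28)
G/(236 - 1*(-458)) = -28/(236 - 1*(-458)) = -28/(236 + 458) = -28/694 = -28*1/694 = -14/347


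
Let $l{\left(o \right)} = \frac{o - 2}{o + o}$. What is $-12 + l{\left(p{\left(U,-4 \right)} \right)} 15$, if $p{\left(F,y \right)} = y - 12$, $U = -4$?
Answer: $- \frac{57}{16} \approx -3.5625$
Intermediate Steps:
$p{\left(F,y \right)} = -12 + y$ ($p{\left(F,y \right)} = y - 12 = -12 + y$)
$l{\left(o \right)} = \frac{-2 + o}{2 o}$
$-12 + l{\left(p{\left(U,-4 \right)} \right)} 15 = -12 + \frac{-2 - 16}{2 \left(-12 - 4\right)} 15 = -12 + \frac{-2 - 16}{2 \left(-16\right)} 15 = -12 + \frac{1}{2} \left(- \frac{1}{16}\right) \left(-18\right) 15 = -12 + \frac{9}{16} \cdot 15 = -12 + \frac{135}{16} = - \frac{57}{16}$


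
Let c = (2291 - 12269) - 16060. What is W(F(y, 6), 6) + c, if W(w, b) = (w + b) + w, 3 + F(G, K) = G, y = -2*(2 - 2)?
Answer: -26038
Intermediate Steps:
y = 0 (y = -2*0 = 0)
F(G, K) = -3 + G
c = -26038 (c = -9978 - 16060 = -26038)
W(w, b) = b + 2*w (W(w, b) = (b + w) + w = b + 2*w)
W(F(y, 6), 6) + c = (6 + 2*(-3 + 0)) - 26038 = (6 + 2*(-3)) - 26038 = (6 - 6) - 26038 = 0 - 26038 = -26038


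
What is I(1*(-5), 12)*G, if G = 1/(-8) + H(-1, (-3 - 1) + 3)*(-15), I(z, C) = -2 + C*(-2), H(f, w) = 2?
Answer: 3133/4 ≈ 783.25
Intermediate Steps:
I(z, C) = -2 - 2*C
G = -241/8 (G = 1/(-8) + 2*(-15) = -1/8 - 30 = -241/8 ≈ -30.125)
I(1*(-5), 12)*G = (-2 - 2*12)*(-241/8) = (-2 - 24)*(-241/8) = -26*(-241/8) = 3133/4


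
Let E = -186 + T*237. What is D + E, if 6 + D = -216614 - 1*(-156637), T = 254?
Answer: 29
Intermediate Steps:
E = 60012 (E = -186 + 254*237 = -186 + 60198 = 60012)
D = -59983 (D = -6 + (-216614 - 1*(-156637)) = -6 + (-216614 + 156637) = -6 - 59977 = -59983)
D + E = -59983 + 60012 = 29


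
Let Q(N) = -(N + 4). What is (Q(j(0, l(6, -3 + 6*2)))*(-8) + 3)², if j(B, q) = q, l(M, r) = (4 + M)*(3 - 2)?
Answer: 13225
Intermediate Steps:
l(M, r) = 4 + M (l(M, r) = (4 + M)*1 = 4 + M)
Q(N) = -4 - N (Q(N) = -(4 + N) = -4 - N)
(Q(j(0, l(6, -3 + 6*2)))*(-8) + 3)² = ((-4 - (4 + 6))*(-8) + 3)² = ((-4 - 1*10)*(-8) + 3)² = ((-4 - 10)*(-8) + 3)² = (-14*(-8) + 3)² = (112 + 3)² = 115² = 13225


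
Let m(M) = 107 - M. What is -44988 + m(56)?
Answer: -44937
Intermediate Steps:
-44988 + m(56) = -44988 + (107 - 1*56) = -44988 + (107 - 56) = -44988 + 51 = -44937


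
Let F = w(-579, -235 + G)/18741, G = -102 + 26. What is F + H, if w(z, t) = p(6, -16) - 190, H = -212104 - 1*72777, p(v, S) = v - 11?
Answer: -1779651672/6247 ≈ -2.8488e+5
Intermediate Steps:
G = -76
p(v, S) = -11 + v
H = -284881 (H = -212104 - 72777 = -284881)
w(z, t) = -195 (w(z, t) = (-11 + 6) - 190 = -5 - 190 = -195)
F = -65/6247 (F = -195/18741 = -195*1/18741 = -65/6247 ≈ -0.010405)
F + H = -65/6247 - 284881 = -1779651672/6247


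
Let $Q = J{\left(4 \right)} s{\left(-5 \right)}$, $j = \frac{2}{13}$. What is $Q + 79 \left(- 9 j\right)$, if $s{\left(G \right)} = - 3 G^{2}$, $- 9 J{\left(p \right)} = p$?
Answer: $- \frac{2966}{39} \approx -76.051$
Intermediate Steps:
$j = \frac{2}{13}$ ($j = 2 \cdot \frac{1}{13} = \frac{2}{13} \approx 0.15385$)
$J{\left(p \right)} = - \frac{p}{9}$
$Q = \frac{100}{3}$ ($Q = \left(- \frac{1}{9}\right) 4 \left(- 3 \left(-5\right)^{2}\right) = - \frac{4 \left(\left(-3\right) 25\right)}{9} = \left(- \frac{4}{9}\right) \left(-75\right) = \frac{100}{3} \approx 33.333$)
$Q + 79 \left(- 9 j\right) = \frac{100}{3} + 79 \left(\left(-9\right) \frac{2}{13}\right) = \frac{100}{3} + 79 \left(- \frac{18}{13}\right) = \frac{100}{3} - \frac{1422}{13} = - \frac{2966}{39}$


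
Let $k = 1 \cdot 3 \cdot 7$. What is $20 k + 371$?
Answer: $791$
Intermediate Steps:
$k = 21$ ($k = 3 \cdot 7 = 21$)
$20 k + 371 = 20 \cdot 21 + 371 = 420 + 371 = 791$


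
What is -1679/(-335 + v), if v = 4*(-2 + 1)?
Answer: 1679/339 ≈ 4.9528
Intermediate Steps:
v = -4 (v = 4*(-1) = -4)
-1679/(-335 + v) = -1679/(-335 - 4) = -1679/(-339) = -1679*(-1/339) = 1679/339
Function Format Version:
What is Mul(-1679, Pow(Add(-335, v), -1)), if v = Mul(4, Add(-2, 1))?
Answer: Rational(1679, 339) ≈ 4.9528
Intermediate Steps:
v = -4 (v = Mul(4, -1) = -4)
Mul(-1679, Pow(Add(-335, v), -1)) = Mul(-1679, Pow(Add(-335, -4), -1)) = Mul(-1679, Pow(-339, -1)) = Mul(-1679, Rational(-1, 339)) = Rational(1679, 339)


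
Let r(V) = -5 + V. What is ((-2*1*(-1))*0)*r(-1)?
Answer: 0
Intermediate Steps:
((-2*1*(-1))*0)*r(-1) = ((-2*1*(-1))*0)*(-5 - 1) = (-2*(-1)*0)*(-6) = (2*0)*(-6) = 0*(-6) = 0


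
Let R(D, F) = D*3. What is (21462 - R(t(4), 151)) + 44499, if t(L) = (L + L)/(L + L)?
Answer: 65958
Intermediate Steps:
t(L) = 1 (t(L) = (2*L)/((2*L)) = (2*L)*(1/(2*L)) = 1)
R(D, F) = 3*D
(21462 - R(t(4), 151)) + 44499 = (21462 - 3) + 44499 = 21459 + 44499 = 65958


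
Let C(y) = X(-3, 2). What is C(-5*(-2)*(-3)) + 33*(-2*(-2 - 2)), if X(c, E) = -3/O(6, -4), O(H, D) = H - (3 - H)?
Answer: 791/3 ≈ 263.67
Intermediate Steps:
O(H, D) = -3 + 2*H (O(H, D) = H + (-3 + H) = -3 + 2*H)
X(c, E) = -⅓ (X(c, E) = -3/(-3 + 2*6) = -3/(-3 + 12) = -3/9 = -3*⅑ = -⅓)
C(y) = -⅓
C(-5*(-2)*(-3)) + 33*(-2*(-2 - 2)) = -⅓ + 33*(-2*(-2 - 2)) = -⅓ + 33*(-2*(-4)) = -⅓ + 33*8 = -⅓ + 264 = 791/3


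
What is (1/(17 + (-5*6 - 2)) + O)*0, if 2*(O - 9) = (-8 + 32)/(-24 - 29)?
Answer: 0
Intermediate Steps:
O = 465/53 (O = 9 + ((-8 + 32)/(-24 - 29))/2 = 9 + (24/(-53))/2 = 9 + (24*(-1/53))/2 = 9 + (1/2)*(-24/53) = 9 - 12/53 = 465/53 ≈ 8.7736)
(1/(17 + (-5*6 - 2)) + O)*0 = (1/(17 + (-5*6 - 2)) + 465/53)*0 = (1/(17 + (-30 - 2)) + 465/53)*0 = (1/(17 - 32) + 465/53)*0 = (1/(-15) + 465/53)*0 = (-1/15 + 465/53)*0 = (6922/795)*0 = 0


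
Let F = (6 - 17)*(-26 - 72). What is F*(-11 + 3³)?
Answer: 17248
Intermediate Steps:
F = 1078 (F = -11*(-98) = 1078)
F*(-11 + 3³) = 1078*(-11 + 3³) = 1078*(-11 + 27) = 1078*16 = 17248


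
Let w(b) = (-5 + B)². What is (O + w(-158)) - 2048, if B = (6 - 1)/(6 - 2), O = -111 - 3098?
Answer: -83887/16 ≈ -5242.9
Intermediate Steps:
O = -3209
B = 5/4 ≈ 1.2500
w(b) = 225/16 (w(b) = (-5 + 5/4)² = (-15/4)² = 225/16)
(O + w(-158)) - 2048 = (-3209 + 225/16) - 2048 = -51119/16 - 2048 = -83887/16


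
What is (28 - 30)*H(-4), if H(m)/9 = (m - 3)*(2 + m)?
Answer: -252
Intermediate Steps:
H(m) = 9*(-3 + m)*(2 + m) (H(m) = 9*((m - 3)*(2 + m)) = 9*((-3 + m)*(2 + m)) = 9*(-3 + m)*(2 + m))
(28 - 30)*H(-4) = (28 - 30)*(-54 - 9*(-4) + 9*(-4)**2) = -2*(-54 + 36 + 9*16) = -2*(-54 + 36 + 144) = -2*126 = -252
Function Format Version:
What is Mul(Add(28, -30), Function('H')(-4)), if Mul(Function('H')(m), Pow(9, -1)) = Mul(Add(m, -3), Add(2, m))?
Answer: -252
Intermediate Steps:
Function('H')(m) = Mul(9, Add(-3, m), Add(2, m)) (Function('H')(m) = Mul(9, Mul(Add(m, -3), Add(2, m))) = Mul(9, Mul(Add(-3, m), Add(2, m))) = Mul(9, Add(-3, m), Add(2, m)))
Mul(Add(28, -30), Function('H')(-4)) = Mul(Add(28, -30), Add(-54, Mul(-9, -4), Mul(9, Pow(-4, 2)))) = Mul(-2, Add(-54, 36, Mul(9, 16))) = Mul(-2, Add(-54, 36, 144)) = Mul(-2, 126) = -252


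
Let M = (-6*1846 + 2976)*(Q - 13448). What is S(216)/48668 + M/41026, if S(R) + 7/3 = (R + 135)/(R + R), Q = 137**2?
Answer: -50342297500649/47919680832 ≈ -1050.6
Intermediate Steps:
Q = 18769
S(R) = -7/3 + (135 + R)/(2*R) (S(R) = -7/3 + (R + 135)/(R + R) = -7/3 + (135 + R)/((2*R)) = -7/3 + (135 + R)*(1/(2*R)) = -7/3 + (135 + R)/(2*R))
M = -43100100 (M = (-6*1846 + 2976)*(18769 - 13448) = (-11076 + 2976)*5321 = -8100*5321 = -43100100)
S(216)/48668 + M/41026 = ((1/6)*(405 - 11*216)/216)/48668 - 43100100/41026 = ((1/6)*(1/216)*(405 - 2376))*(1/48668) - 43100100*1/41026 = ((1/6)*(1/216)*(-1971))*(1/48668) - 21550050/20513 = -73/48*1/48668 - 21550050/20513 = -73/2336064 - 21550050/20513 = -50342297500649/47919680832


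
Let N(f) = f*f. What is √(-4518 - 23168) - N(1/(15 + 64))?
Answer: -1/6241 + I*√27686 ≈ -0.00016023 + 166.39*I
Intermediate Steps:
N(f) = f²
√(-4518 - 23168) - N(1/(15 + 64)) = √(-4518 - 23168) - (1/(15 + 64))² = √(-27686) - (1/79)² = I*√27686 - (1/79)² = I*√27686 - 1*1/6241 = I*√27686 - 1/6241 = -1/6241 + I*√27686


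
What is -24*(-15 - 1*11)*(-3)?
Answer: -1872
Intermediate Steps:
-24*(-15 - 1*11)*(-3) = -24*(-15 - 11)*(-3) = -24*(-26)*(-3) = 624*(-3) = -1872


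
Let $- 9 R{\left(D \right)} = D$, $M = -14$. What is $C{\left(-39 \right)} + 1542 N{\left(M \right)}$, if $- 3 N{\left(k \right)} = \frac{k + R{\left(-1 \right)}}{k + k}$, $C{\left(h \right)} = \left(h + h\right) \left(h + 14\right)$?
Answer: $\frac{213575}{126} \approx 1695.0$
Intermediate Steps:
$R{\left(D \right)} = - \frac{D}{9}$
$C{\left(h \right)} = 2 h \left(14 + h\right)$
$N{\left(k \right)} = - \frac{\frac{1}{9} + k}{6 k}$ ($N{\left(k \right)} = - \frac{\left(k - - \frac{1}{9}\right) \frac{1}{k + k}}{3} = - \frac{\left(k + \frac{1}{9}\right) \frac{1}{2 k}}{3} = - \frac{\left(\frac{1}{9} + k\right) \frac{1}{2 k}}{3} = - \frac{\frac{1}{2} \frac{1}{k} \left(\frac{1}{9} + k\right)}{3} = - \frac{\frac{1}{9} + k}{6 k}$)
$C{\left(-39 \right)} + 1542 N{\left(M \right)} = 2 \left(-39\right) \left(14 - 39\right) + 1542 \frac{-1 - -126}{54 \left(-14\right)} = 2 \left(-39\right) \left(-25\right) + 1542 \cdot \frac{1}{54} \left(- \frac{1}{14}\right) \left(-1 + 126\right) = 1950 + 1542 \cdot \frac{1}{54} \left(- \frac{1}{14}\right) 125 = 1950 + 1542 \left(- \frac{125}{756}\right) = 1950 - \frac{32125}{126} = \frac{213575}{126}$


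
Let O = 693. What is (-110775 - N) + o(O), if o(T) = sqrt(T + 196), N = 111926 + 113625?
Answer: -336326 + sqrt(889) ≈ -3.3630e+5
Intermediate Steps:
N = 225551
o(T) = sqrt(196 + T)
(-110775 - N) + o(O) = (-110775 - 1*225551) + sqrt(196 + 693) = (-110775 - 225551) + sqrt(889) = -336326 + sqrt(889)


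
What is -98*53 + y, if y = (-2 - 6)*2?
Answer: -5210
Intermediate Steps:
y = -16 (y = -8*2 = -16)
-98*53 + y = -98*53 - 16 = -5194 - 16 = -5210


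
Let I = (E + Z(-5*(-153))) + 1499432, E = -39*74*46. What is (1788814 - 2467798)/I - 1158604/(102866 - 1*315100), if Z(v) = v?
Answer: 720109561054/145108736597 ≈ 4.9626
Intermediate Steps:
E = -132756 (E = -2886*46 = -132756)
I = 1367441 (I = (-132756 - 5*(-153)) + 1499432 = (-132756 + 765) + 1499432 = -131991 + 1499432 = 1367441)
(1788814 - 2467798)/I - 1158604/(102866 - 1*315100) = (1788814 - 2467798)/1367441 - 1158604/(102866 - 1*315100) = -678984*1/1367441 - 1158604/(102866 - 315100) = -678984/1367441 - 1158604/(-212234) = -678984/1367441 - 1158604*(-1/212234) = -678984/1367441 + 579302/106117 = 720109561054/145108736597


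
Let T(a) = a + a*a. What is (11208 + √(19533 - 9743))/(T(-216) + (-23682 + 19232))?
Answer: 5604/20995 + √9790/41990 ≈ 0.26928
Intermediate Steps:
T(a) = a + a²
(11208 + √(19533 - 9743))/(T(-216) + (-23682 + 19232)) = (11208 + √(19533 - 9743))/(-216*(1 - 216) + (-23682 + 19232)) = (11208 + √9790)/(-216*(-215) - 4450) = (11208 + √9790)/(46440 - 4450) = (11208 + √9790)/41990 = (11208 + √9790)*(1/41990) = 5604/20995 + √9790/41990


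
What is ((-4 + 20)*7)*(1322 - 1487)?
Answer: -18480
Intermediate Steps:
((-4 + 20)*7)*(1322 - 1487) = (16*7)*(-165) = 112*(-165) = -18480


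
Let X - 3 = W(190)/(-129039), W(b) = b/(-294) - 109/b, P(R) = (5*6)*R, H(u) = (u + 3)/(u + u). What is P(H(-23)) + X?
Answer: 1329898654309/82893363210 ≈ 16.043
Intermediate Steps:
H(u) = (3 + u)/(2*u) (H(u) = (3 + u)/((2*u)) = (3 + u)*(1/(2*u)) = (3 + u)/(2*u))
P(R) = 30*R
W(b) = -109/b - b/294 (W(b) = b*(-1/294) - 109/b = -b/294 - 109/b = -109/b - b/294)
X = 10812211883/3604059270 (X = 3 + (-109/190 - 1/294*190)/(-129039) = 3 + (-109*1/190 - 95/147)*(-1/129039) = 3 + (-109/190 - 95/147)*(-1/129039) = 3 - 34073/27930*(-1/129039) = 3 + 34073/3604059270 = 10812211883/3604059270 ≈ 3.0000)
P(H(-23)) + X = 30*((½)*(3 - 23)/(-23)) + 10812211883/3604059270 = 30*((½)*(-1/23)*(-20)) + 10812211883/3604059270 = 30*(10/23) + 10812211883/3604059270 = 300/23 + 10812211883/3604059270 = 1329898654309/82893363210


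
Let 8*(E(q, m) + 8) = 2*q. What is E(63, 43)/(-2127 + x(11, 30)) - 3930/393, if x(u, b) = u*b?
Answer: -71911/7188 ≈ -10.004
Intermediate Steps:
E(q, m) = -8 + q/4 (E(q, m) = -8 + (2*q)/8 = -8 + q/4)
x(u, b) = b*u
E(63, 43)/(-2127 + x(11, 30)) - 3930/393 = (-8 + (1/4)*63)/(-2127 + 30*11) - 3930/393 = (-8 + 63/4)/(-2127 + 330) - 3930*1/393 = (31/4)/(-1797) - 10 = (31/4)*(-1/1797) - 10 = -31/7188 - 10 = -71911/7188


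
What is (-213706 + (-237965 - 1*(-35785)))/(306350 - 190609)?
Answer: -415886/115741 ≈ -3.5932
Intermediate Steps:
(-213706 + (-237965 - 1*(-35785)))/(306350 - 190609) = (-213706 + (-237965 + 35785))/115741 = (-213706 - 202180)*(1/115741) = -415886*1/115741 = -415886/115741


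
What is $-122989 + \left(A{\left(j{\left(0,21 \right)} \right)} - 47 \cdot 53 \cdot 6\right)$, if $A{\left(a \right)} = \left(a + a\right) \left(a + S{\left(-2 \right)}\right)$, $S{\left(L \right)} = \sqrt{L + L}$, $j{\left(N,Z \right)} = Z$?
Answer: $-137053 + 84 i \approx -1.3705 \cdot 10^{5} + 84.0 i$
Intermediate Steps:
$S{\left(L \right)} = \sqrt{2} \sqrt{L}$ ($S{\left(L \right)} = \sqrt{2 L} = \sqrt{2} \sqrt{L}$)
$A{\left(a \right)} = 2 a \left(a + 2 i\right)$ ($A{\left(a \right)} = \left(a + a\right) \left(a + \sqrt{2} \sqrt{-2}\right) = 2 a \left(a + \sqrt{2} i \sqrt{2}\right) = 2 a \left(a + 2 i\right)$)
$-122989 + \left(A{\left(j{\left(0,21 \right)} \right)} - 47 \cdot 53 \cdot 6\right) = -122989 - \left(- 42 \left(21 + 2 i\right) + 47 \cdot 53 \cdot 6\right) = -122989 - \left(-882 + 14946 - 84 i\right) = -122989 + \left(\left(882 + 84 i\right) - 14946\right) = -122989 - \left(14064 - 84 i\right) = -137053 + 84 i$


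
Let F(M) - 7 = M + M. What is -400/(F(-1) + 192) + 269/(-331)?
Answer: -185393/65207 ≈ -2.8431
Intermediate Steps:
F(M) = 7 + 2*M (F(M) = 7 + (M + M) = 7 + 2*M)
-400/(F(-1) + 192) + 269/(-331) = -400/((7 + 2*(-1)) + 192) + 269/(-331) = -400/((7 - 2) + 192) + 269*(-1/331) = -400/(5 + 192) - 269/331 = -400/197 - 269/331 = -185393/65207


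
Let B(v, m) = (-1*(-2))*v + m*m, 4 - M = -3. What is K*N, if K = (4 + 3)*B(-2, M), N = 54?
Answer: 17010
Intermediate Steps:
M = 7 (M = 4 - 1*(-3) = 4 + 3 = 7)
B(v, m) = m² + 2*v (B(v, m) = 2*v + m² = m² + 2*v)
K = 315 (K = (4 + 3)*(7² + 2*(-2)) = 7*(49 - 4) = 7*45 = 315)
K*N = 315*54 = 17010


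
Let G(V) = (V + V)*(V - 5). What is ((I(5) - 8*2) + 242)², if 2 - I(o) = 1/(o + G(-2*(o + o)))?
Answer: 52504681321/1010025 ≈ 51984.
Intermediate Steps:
G(V) = 2*V*(-5 + V) (G(V) = (2*V)*(-5 + V) = 2*V*(-5 + V))
I(o) = 2 - 1/(o - 8*o*(-5 - 4*o)) (I(o) = 2 - 1/(o + 2*(-2*(o + o))*(-5 - 2*(o + o))) = 2 - 1/(o + 2*(-4*o)*(-5 - 4*o)) = 2 - 1/(o - 8*o*(-5 - 4*o)))
((I(5) - 8*2) + 242)² = (((-1 + 64*5² + 82*5)/(5*(41 + 32*5)) - 8*2) + 242)² = (((-1 + 64*25 + 410)/(5*(41 + 160)) - 16) + 242)² = (((⅕)*(-1 + 1600 + 410)/201 - 16) + 242)² = (((⅕)*(1/201)*2009 - 16) + 242)² = ((2009/1005 - 16) + 242)² = (-14071/1005 + 242)² = (229139/1005)² = 52504681321/1010025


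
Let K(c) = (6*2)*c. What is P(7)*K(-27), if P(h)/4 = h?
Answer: -9072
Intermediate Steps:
K(c) = 12*c
P(h) = 4*h
P(7)*K(-27) = (4*7)*(12*(-27)) = 28*(-324) = -9072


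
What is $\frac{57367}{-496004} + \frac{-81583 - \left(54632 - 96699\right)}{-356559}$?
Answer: $- \frac{284875363}{58951563412} \approx -0.0048324$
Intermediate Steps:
$\frac{57367}{-496004} + \frac{-81583 - \left(54632 - 96699\right)}{-356559} = 57367 \left(- \frac{1}{496004}\right) + \left(-81583 - \left(54632 - 96699\right)\right) \left(- \frac{1}{356559}\right) = - \frac{57367}{496004} + \left(-81583 - -42067\right) \left(- \frac{1}{356559}\right) = - \frac{57367}{496004} + \left(-81583 + 42067\right) \left(- \frac{1}{356559}\right) = - \frac{57367}{496004} - - \frac{13172}{118853} = - \frac{57367}{496004} + \frac{13172}{118853} = - \frac{284875363}{58951563412}$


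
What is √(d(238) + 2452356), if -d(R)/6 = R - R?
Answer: 1566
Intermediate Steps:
d(R) = 0 (d(R) = -6*(R - R) = -6*0 = 0)
√(d(238) + 2452356) = √(0 + 2452356) = √2452356 = 1566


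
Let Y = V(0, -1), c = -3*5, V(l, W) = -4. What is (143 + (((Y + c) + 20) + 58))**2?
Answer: 40804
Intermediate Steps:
c = -15
Y = -4
(143 + (((Y + c) + 20) + 58))**2 = (143 + (((-4 - 15) + 20) + 58))**2 = (143 + ((-19 + 20) + 58))**2 = (143 + (1 + 58))**2 = (143 + 59)**2 = 202**2 = 40804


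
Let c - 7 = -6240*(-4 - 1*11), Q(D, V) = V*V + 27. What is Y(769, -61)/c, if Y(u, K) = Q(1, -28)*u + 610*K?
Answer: 586449/93607 ≈ 6.2650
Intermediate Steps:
Q(D, V) = 27 + V² (Q(D, V) = V² + 27 = 27 + V²)
Y(u, K) = 610*K + 811*u (Y(u, K) = (27 + (-28)²)*u + 610*K = (27 + 784)*u + 610*K = 811*u + 610*K = 610*K + 811*u)
c = 93607 (c = 7 - 6240*(-4 - 1*11) = 7 - 6240*(-4 - 11) = 7 - 6240*(-15) = 7 + 93600 = 93607)
Y(769, -61)/c = (610*(-61) + 811*769)/93607 = (-37210 + 623659)*(1/93607) = 586449*(1/93607) = 586449/93607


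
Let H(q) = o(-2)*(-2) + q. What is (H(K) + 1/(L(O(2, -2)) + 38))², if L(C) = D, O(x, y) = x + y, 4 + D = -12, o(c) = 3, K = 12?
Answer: 17689/484 ≈ 36.548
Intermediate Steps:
D = -16 (D = -4 - 12 = -16)
H(q) = -6 + q (H(q) = 3*(-2) + q = -6 + q)
L(C) = -16
(H(K) + 1/(L(O(2, -2)) + 38))² = ((-6 + 12) + 1/(-16 + 38))² = (6 + 1/22)² = (133/22)² = 17689/484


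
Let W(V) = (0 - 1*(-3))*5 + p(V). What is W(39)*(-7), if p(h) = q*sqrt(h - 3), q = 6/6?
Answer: -147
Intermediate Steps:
q = 1 (q = 6*(1/6) = 1)
p(h) = sqrt(-3 + h) (p(h) = 1*sqrt(h - 3) = 1*sqrt(-3 + h) = sqrt(-3 + h))
W(V) = 15 + sqrt(-3 + V) (W(V) = (0 - 1*(-3))*5 + sqrt(-3 + V) = (0 + 3)*5 + sqrt(-3 + V) = 3*5 + sqrt(-3 + V) = 15 + sqrt(-3 + V))
W(39)*(-7) = (15 + sqrt(-3 + 39))*(-7) = (15 + sqrt(36))*(-7) = (15 + 6)*(-7) = 21*(-7) = -147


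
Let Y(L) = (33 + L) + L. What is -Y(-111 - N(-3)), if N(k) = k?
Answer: 183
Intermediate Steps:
Y(L) = 33 + 2*L
-Y(-111 - N(-3)) = -(33 + 2*(-111 - 1*(-3))) = -(33 + 2*(-111 + 3)) = -(33 + 2*(-108)) = -(33 - 216) = -1*(-183) = 183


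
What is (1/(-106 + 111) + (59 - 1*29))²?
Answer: 22801/25 ≈ 912.04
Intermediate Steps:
(1/(-106 + 111) + (59 - 1*29))² = (1/5 + (59 - 29))² = (⅕ + 30)² = (151/5)² = 22801/25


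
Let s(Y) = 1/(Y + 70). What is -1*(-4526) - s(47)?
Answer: 529541/117 ≈ 4526.0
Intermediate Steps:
s(Y) = 1/(70 + Y)
-1*(-4526) - s(47) = -1*(-4526) - 1/(70 + 47) = 4526 - 1/117 = 529541/117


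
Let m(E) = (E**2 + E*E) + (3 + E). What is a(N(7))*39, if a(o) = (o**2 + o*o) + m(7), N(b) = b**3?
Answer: 9180834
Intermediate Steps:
m(E) = 3 + E + 2*E**2 (m(E) = (E**2 + E**2) + (3 + E) = 2*E**2 + (3 + E) = 3 + E + 2*E**2)
a(o) = 108 + 2*o**2 (a(o) = (o**2 + o*o) + (3 + 7 + 2*7**2) = (o**2 + o**2) + (3 + 7 + 2*49) = 2*o**2 + (3 + 7 + 98) = 2*o**2 + 108 = 108 + 2*o**2)
a(N(7))*39 = (108 + 2*(7**3)**2)*39 = (108 + 2*343**2)*39 = (108 + 2*117649)*39 = (108 + 235298)*39 = 235406*39 = 9180834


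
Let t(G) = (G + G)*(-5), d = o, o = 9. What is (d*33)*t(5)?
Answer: -14850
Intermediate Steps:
d = 9
t(G) = -10*G (t(G) = (2*G)*(-5) = -10*G)
(d*33)*t(5) = (9*33)*(-10*5) = 297*(-50) = -14850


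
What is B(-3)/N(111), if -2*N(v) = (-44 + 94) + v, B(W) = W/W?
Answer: -2/161 ≈ -0.012422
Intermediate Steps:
B(W) = 1
N(v) = -25 - v/2 (N(v) = -((-44 + 94) + v)/2 = -(50 + v)/2 = -25 - v/2)
B(-3)/N(111) = 1/(-25 - 1/2*111) = 1/(-25 - 111/2) = 1/(-161/2) = 1*(-2/161) = -2/161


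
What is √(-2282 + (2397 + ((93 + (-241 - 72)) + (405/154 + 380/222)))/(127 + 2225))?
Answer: I*√522567699443174/478632 ≈ 47.761*I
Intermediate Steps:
√(-2282 + (2397 + ((93 + (-241 - 72)) + (405/154 + 380/222)))/(127 + 2225)) = √(-2282 + (2397 + ((93 - 313) + (405*(1/154) + 380*(1/222))))/2352) = √(-2282 + (2397 + (-220 + (405/154 + 190/111)))*(1/2352)) = √(-2282 + (2397 + (-220 + 74215/17094))*(1/2352)) = √(-2282 + (2397 - 3686465/17094)*(1/2352)) = √(-2282 + (37287853/17094)*(1/2352)) = √(-2282 + 37287853/40205088) = √(-91710722963/40205088) = I*√522567699443174/478632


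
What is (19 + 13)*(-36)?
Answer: -1152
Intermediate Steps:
(19 + 13)*(-36) = 32*(-36) = -1152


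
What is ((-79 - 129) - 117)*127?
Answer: -41275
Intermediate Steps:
((-79 - 129) - 117)*127 = (-208 - 117)*127 = -325*127 = -41275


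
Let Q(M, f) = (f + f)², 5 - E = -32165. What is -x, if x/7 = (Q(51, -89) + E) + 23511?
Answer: -611555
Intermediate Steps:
E = 32170 (E = 5 - 1*(-32165) = 5 + 32165 = 32170)
Q(M, f) = 4*f² (Q(M, f) = (2*f)² = 4*f²)
x = 611555 (x = 7*((4*(-89)² + 32170) + 23511) = 7*((4*7921 + 32170) + 23511) = 7*((31684 + 32170) + 23511) = 7*(63854 + 23511) = 7*87365 = 611555)
-x = -1*611555 = -611555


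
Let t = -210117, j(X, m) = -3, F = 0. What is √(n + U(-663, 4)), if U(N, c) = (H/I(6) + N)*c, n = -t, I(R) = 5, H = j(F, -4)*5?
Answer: √207453 ≈ 455.47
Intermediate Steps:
H = -15 (H = -3*5 = -15)
n = 210117 (n = -1*(-210117) = 210117)
U(N, c) = c*(-3 + N) (U(N, c) = (-15/5 + N)*c = (-15*⅕ + N)*c = (-3 + N)*c = c*(-3 + N))
√(n + U(-663, 4)) = √(210117 + 4*(-3 - 663)) = √(210117 + 4*(-666)) = √(210117 - 2664) = √207453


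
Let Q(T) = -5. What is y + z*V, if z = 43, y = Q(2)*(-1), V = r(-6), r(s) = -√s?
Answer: 5 - 43*I*√6 ≈ 5.0 - 105.33*I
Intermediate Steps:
V = -I*√6 (V = -√(-6) = -I*√6 ≈ -2.4495*I)
y = 5 (y = -5*(-1) = 5)
y + z*V = 5 + 43*(-I*√6) = 5 - 43*I*√6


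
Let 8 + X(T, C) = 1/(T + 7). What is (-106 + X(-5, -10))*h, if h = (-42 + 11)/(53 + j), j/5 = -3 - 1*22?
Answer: -7037/144 ≈ -48.868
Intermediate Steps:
X(T, C) = -8 + 1/(7 + T) (X(T, C) = -8 + 1/(T + 7) = -8 + 1/(7 + T))
j = -125 (j = 5*(-3 - 1*22) = 5*(-3 - 22) = 5*(-25) = -125)
h = 31/72 (h = (-42 + 11)/(53 - 125) = -31/(-72) = -31*(-1/72) = 31/72 ≈ 0.43056)
(-106 + X(-5, -10))*h = (-106 + (-55 - 8*(-5))/(7 - 5))*(31/72) = (-106 + (-55 + 40)/2)*(31/72) = (-106 + (1/2)*(-15))*(31/72) = (-106 - 15/2)*(31/72) = -227/2*31/72 = -7037/144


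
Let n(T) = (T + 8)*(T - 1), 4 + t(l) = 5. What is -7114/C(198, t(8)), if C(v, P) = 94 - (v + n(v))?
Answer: 3557/20343 ≈ 0.17485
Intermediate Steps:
t(l) = 1 (t(l) = -4 + 5 = 1)
n(T) = (-1 + T)*(8 + T) (n(T) = (8 + T)*(-1 + T) = (-1 + T)*(8 + T))
C(v, P) = 102 - v**2 - 8*v (C(v, P) = 94 - (v + (-8 + v**2 + 7*v)) = 94 - (-8 + v**2 + 8*v) = 94 + (8 - v**2 - 8*v) = 102 - v**2 - 8*v)
-7114/C(198, t(8)) = -7114/(102 - 1*198**2 - 8*198) = -7114/(102 - 1*39204 - 1584) = -7114/(102 - 39204 - 1584) = -7114/(-40686) = -7114*(-1/40686) = 3557/20343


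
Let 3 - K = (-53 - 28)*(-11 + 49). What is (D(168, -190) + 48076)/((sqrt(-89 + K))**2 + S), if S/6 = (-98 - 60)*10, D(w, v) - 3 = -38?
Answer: -48041/6488 ≈ -7.4046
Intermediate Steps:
D(w, v) = -35 (D(w, v) = 3 - 38 = -35)
K = 3081 (K = 3 - (-53 - 28)*(-11 + 49) = 3 - (-81)*38 = 3 - 1*(-3078) = 3 + 3078 = 3081)
S = -9480 (S = 6*((-98 - 60)*10) = 6*(-158*10) = 6*(-1580) = -9480)
(D(168, -190) + 48076)/((sqrt(-89 + K))**2 + S) = (-35 + 48076)/((sqrt(-89 + 3081))**2 - 9480) = 48041/((sqrt(2992))**2 - 9480) = 48041/((4*sqrt(187))**2 - 9480) = 48041/(2992 - 9480) = 48041/(-6488) = 48041*(-1/6488) = -48041/6488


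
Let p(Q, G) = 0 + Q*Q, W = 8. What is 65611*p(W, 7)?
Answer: 4199104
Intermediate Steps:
p(Q, G) = Q**2 (p(Q, G) = 0 + Q**2 = Q**2)
65611*p(W, 7) = 65611*8**2 = 65611*64 = 4199104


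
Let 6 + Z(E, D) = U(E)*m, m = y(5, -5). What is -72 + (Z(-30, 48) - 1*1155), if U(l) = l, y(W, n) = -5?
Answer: -1083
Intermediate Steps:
m = -5
Z(E, D) = -6 - 5*E (Z(E, D) = -6 + E*(-5) = -6 - 5*E)
-72 + (Z(-30, 48) - 1*1155) = -72 + ((-6 - 5*(-30)) - 1*1155) = -72 + ((-6 + 150) - 1155) = -72 + (144 - 1155) = -72 - 1011 = -1083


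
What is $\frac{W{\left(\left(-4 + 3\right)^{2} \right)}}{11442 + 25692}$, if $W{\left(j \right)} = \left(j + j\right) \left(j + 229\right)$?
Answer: $\frac{230}{18567} \approx 0.012388$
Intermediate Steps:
$W{\left(j \right)} = 2 j \left(229 + j\right)$
$\frac{W{\left(\left(-4 + 3\right)^{2} \right)}}{11442 + 25692} = \frac{2 \left(-4 + 3\right)^{2} \left(229 + \left(-4 + 3\right)^{2}\right)}{11442 + 25692} = \frac{2 \left(-1\right)^{2} \left(229 + \left(-1\right)^{2}\right)}{37134} = 2 \cdot 1 \left(229 + 1\right) \frac{1}{37134} = 2 \cdot 1 \cdot 230 \cdot \frac{1}{37134} = 460 \cdot \frac{1}{37134} = \frac{230}{18567}$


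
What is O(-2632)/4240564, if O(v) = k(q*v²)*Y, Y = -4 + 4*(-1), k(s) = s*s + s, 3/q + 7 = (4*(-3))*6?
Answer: -863802375364992/6616339981 ≈ -1.3056e+5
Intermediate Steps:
q = -3/79 (q = 3/(-7 + (4*(-3))*6) = 3/(-7 - 12*6) = 3/(-7 - 72) = 3/(-79) = 3*(-1/79) = -3/79 ≈ -0.037975)
k(s) = s + s² (k(s) = s² + s = s + s²)
Y = -8 (Y = -4 - 4 = -8)
O(v) = 24*v²*(1 - 3*v²/79)/79 (O(v) = ((-3*v²/79)*(1 - 3*v²/79))*(-8) = -3*v²*(1 - 3*v²/79)/79*(-8) = 24*v²*(1 - 3*v²/79)/79)
O(-2632)/4240564 = ((24/6241)*(-2632)²*(79 - 3*(-2632)²))/4240564 = ((24/6241)*6927424*(79 - 3*6927424))*(1/4240564) = ((24/6241)*6927424*(79 - 20782272))*(1/4240564) = ((24/6241)*6927424*(-20782193))*(1/4240564) = -3455209501459968/6241*1/4240564 = -863802375364992/6616339981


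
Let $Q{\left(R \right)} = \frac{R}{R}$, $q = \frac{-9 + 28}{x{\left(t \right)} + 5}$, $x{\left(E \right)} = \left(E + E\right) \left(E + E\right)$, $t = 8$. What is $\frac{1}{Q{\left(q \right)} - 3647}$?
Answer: $- \frac{1}{3646} \approx -0.00027427$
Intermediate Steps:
$x{\left(E \right)} = 4 E^{2}$ ($x{\left(E \right)} = 2 E 2 E = 4 E^{2}$)
$q = \frac{19}{261}$ ($q = \frac{-9 + 28}{4 \cdot 8^{2} + 5} = \frac{19}{4 \cdot 64 + 5} = \frac{19}{256 + 5} = \frac{19}{261} \approx 0.072797$)
$Q{\left(R \right)} = 1$
$\frac{1}{Q{\left(q \right)} - 3647} = \frac{1}{1 - 3647} = \frac{1}{-3646} = - \frac{1}{3646}$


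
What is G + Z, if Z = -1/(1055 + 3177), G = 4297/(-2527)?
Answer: -18187431/10694264 ≈ -1.7007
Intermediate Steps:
G = -4297/2527 (G = 4297*(-1/2527) = -4297/2527 ≈ -1.7004)
Z = -1/4232 ≈ -0.00023629
G + Z = -4297/2527 - 1/4232 = -18187431/10694264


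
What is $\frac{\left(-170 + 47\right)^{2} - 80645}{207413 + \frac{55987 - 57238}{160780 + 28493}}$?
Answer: $- \frac{2066734978}{6542946583} \approx -0.31587$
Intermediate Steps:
$\frac{\left(-170 + 47\right)^{2} - 80645}{207413 + \frac{55987 - 57238}{160780 + 28493}} = \frac{\left(-123\right)^{2} - 80645}{207413 - \frac{1251}{189273}} = \frac{15129 - 80645}{207413 - \frac{417}{63091}} = - \frac{65516}{207413 - \frac{417}{63091}} = - \frac{65516}{\frac{13085893166}{63091}} = \left(-65516\right) \frac{63091}{13085893166} = - \frac{2066734978}{6542946583}$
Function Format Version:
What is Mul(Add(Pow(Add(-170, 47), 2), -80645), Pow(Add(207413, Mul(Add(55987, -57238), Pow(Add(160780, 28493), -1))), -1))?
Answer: Rational(-2066734978, 6542946583) ≈ -0.31587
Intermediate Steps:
Mul(Add(Pow(Add(-170, 47), 2), -80645), Pow(Add(207413, Mul(Add(55987, -57238), Pow(Add(160780, 28493), -1))), -1)) = Mul(Add(Pow(-123, 2), -80645), Pow(Add(207413, Mul(-1251, Pow(189273, -1))), -1)) = Mul(Add(15129, -80645), Pow(Add(207413, Mul(-1251, Rational(1, 189273))), -1)) = Mul(-65516, Pow(Add(207413, Rational(-417, 63091)), -1)) = Mul(-65516, Pow(Rational(13085893166, 63091), -1)) = Mul(-65516, Rational(63091, 13085893166)) = Rational(-2066734978, 6542946583)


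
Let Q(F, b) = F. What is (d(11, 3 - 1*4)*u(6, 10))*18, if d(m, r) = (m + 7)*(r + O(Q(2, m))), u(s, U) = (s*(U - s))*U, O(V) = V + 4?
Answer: 388800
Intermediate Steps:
O(V) = 4 + V
u(s, U) = U*s*(U - s)
d(m, r) = (6 + r)*(7 + m) (d(m, r) = (m + 7)*(r + (4 + 2)) = (7 + m)*(r + 6) = (7 + m)*(6 + r) = (6 + r)*(7 + m))
(d(11, 3 - 1*4)*u(6, 10))*18 = ((42 + 6*11 + 7*(3 - 1*4) + 11*(3 - 1*4))*(10*6*(10 - 1*6)))*18 = ((42 + 66 + 7*(3 - 4) + 11*(3 - 4))*(10*6*(10 - 6)))*18 = ((42 + 66 + 7*(-1) + 11*(-1))*(10*6*4))*18 = ((42 + 66 - 7 - 11)*240)*18 = (90*240)*18 = 21600*18 = 388800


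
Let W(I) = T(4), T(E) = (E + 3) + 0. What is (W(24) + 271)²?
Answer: 77284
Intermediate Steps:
T(E) = 3 + E (T(E) = (3 + E) + 0 = 3 + E)
W(I) = 7 (W(I) = 3 + 4 = 7)
(W(24) + 271)² = (7 + 271)² = 278² = 77284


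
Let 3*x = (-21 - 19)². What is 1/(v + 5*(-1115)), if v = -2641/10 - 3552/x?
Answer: -25/146144 ≈ -0.00017106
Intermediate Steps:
x = 1600/3 (x = (-21 - 19)²/3 = (⅓)*(-40)² = (⅓)*1600 = 1600/3 ≈ 533.33)
v = -6769/25 (v = -2641/10 - 3552/1600/3 = -2641*⅒ - 3552*3/1600 = -2641/10 - 333/50 = -6769/25 ≈ -270.76)
1/(v + 5*(-1115)) = 1/(-6769/25 + 5*(-1115)) = 1/(-6769/25 - 5575) = 1/(-146144/25) = -25/146144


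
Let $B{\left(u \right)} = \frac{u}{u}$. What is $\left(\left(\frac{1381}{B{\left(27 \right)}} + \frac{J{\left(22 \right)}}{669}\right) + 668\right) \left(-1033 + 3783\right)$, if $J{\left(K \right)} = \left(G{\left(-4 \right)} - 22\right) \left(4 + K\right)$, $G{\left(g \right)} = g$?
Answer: $\frac{3767788750}{669} \approx 5.632 \cdot 10^{6}$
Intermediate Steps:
$B{\left(u \right)} = 1$
$J{\left(K \right)} = -104 - 26 K$ ($J{\left(K \right)} = \left(-4 - 22\right) \left(4 + K\right) = - 26 \left(4 + K\right) = -104 - 26 K$)
$\left(\left(\frac{1381}{B{\left(27 \right)}} + \frac{J{\left(22 \right)}}{669}\right) + 668\right) \left(-1033 + 3783\right) = \left(\left(\frac{1381}{1} + \frac{-104 - 572}{669}\right) + 668\right) \left(-1033 + 3783\right) = \left(\left(1381 \cdot 1 + \left(-104 - 572\right) \frac{1}{669}\right) + 668\right) 2750 = \left(\left(1381 - \frac{676}{669}\right) + 668\right) 2750 = \left(\frac{923213}{669} + 668\right) 2750 = \frac{1370105}{669} \cdot 2750 = \frac{3767788750}{669}$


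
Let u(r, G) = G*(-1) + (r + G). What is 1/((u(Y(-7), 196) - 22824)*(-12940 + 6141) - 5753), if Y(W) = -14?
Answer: 1/155269809 ≈ 6.4404e-9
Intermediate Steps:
u(r, G) = r (u(r, G) = -G + (G + r) = r)
1/((u(Y(-7), 196) - 22824)*(-12940 + 6141) - 5753) = 1/((-14 - 22824)*(-12940 + 6141) - 5753) = 1/(-22838*(-6799) - 5753) = 1/(155275562 - 5753) = 1/155269809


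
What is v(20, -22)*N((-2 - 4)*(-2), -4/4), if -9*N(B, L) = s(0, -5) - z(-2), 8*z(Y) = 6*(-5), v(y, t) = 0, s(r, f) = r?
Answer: 0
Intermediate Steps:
z(Y) = -15/4 (z(Y) = (6*(-5))/8 = (1/8)*(-30) = -15/4)
N(B, L) = -5/12 (N(B, L) = -(0 - 1*(-15/4))/9 = -(0 + 15/4)/9 = -1/9*15/4 = -5/12)
v(20, -22)*N((-2 - 4)*(-2), -4/4) = 0*(-5/12) = 0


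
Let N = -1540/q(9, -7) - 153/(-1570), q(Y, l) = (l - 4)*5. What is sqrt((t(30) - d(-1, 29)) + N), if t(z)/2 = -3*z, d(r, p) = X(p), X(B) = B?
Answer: I*sqrt(445906690)/1570 ≈ 13.45*I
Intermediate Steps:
d(r, p) = p
t(z) = -6*z (t(z) = 2*(-3*z) = -6*z)
q(Y, l) = -20 + 5*l (q(Y, l) = (-4 + l)*5 = -20 + 5*l)
N = 44113/1570 (N = -1540/(-20 + 5*(-7)) - 153/(-1570) = -1540/(-20 - 35) - 153*(-1/1570) = -1540/(-55) + 153/1570 = -1540*(-1/55) + 153/1570 = 28 + 153/1570 = 44113/1570 ≈ 28.097)
sqrt((t(30) - d(-1, 29)) + N) = sqrt((-6*30 - 1*29) + 44113/1570) = sqrt((-180 - 29) + 44113/1570) = sqrt(-209 + 44113/1570) = sqrt(-284017/1570) = I*sqrt(445906690)/1570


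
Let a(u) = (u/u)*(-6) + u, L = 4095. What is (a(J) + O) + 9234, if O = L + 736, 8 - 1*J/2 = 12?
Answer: 14051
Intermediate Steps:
J = -8 (J = 16 - 2*12 = 16 - 24 = -8)
O = 4831 (O = 4095 + 736 = 4831)
a(u) = -6 + u (a(u) = 1*(-6) + u = -6 + u)
(a(J) + O) + 9234 = ((-6 - 8) + 4831) + 9234 = (-14 + 4831) + 9234 = 4817 + 9234 = 14051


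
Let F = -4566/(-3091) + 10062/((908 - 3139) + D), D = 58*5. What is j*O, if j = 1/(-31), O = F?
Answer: 7413012/61996187 ≈ 0.11957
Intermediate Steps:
D = 290
F = -7413012/1999877 (F = -4566/(-3091) + 10062/((908 - 3139) + 290) = -4566*(-1/3091) + 10062/(-2231 + 290) = 4566/3091 + 10062/(-1941) = 4566/3091 + 10062*(-1/1941) = 4566/3091 - 3354/647 = -7413012/1999877 ≈ -3.7067)
O = -7413012/1999877 ≈ -3.7067
j = -1/31 ≈ -0.032258
j*O = -1/31*(-7413012/1999877) = 7413012/61996187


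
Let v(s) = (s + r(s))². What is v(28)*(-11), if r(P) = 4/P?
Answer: -426899/49 ≈ -8712.2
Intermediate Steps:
v(s) = (s + 4/s)²
v(28)*(-11) = ((4 + 28²)²/28²)*(-11) = ((4 + 784)²/784)*(-11) = ((1/784)*788²)*(-11) = ((1/784)*620944)*(-11) = (38809/49)*(-11) = -426899/49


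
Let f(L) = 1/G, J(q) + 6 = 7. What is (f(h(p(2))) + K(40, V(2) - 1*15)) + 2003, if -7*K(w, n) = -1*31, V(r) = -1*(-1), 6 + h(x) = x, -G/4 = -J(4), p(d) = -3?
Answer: 56215/28 ≈ 2007.7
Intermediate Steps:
J(q) = 1 (J(q) = -6 + 7 = 1)
G = 4 (G = -(-4) = -4*(-1) = 4)
h(x) = -6 + x
V(r) = 1
f(L) = ¼ (f(L) = 1/4 = ¼)
K(w, n) = 31/7 (K(w, n) = -(-1)*31/7 = -⅐*(-31) = 31/7)
(f(h(p(2))) + K(40, V(2) - 1*15)) + 2003 = (¼ + 31/7) + 2003 = 131/28 + 2003 = 56215/28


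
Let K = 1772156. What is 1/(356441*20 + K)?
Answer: 1/8900976 ≈ 1.1235e-7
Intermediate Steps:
1/(356441*20 + K) = 1/(356441*20 + 1772156) = 1/(7128820 + 1772156) = 1/8900976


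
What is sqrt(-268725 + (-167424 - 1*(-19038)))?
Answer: I*sqrt(417111) ≈ 645.84*I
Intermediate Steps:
sqrt(-268725 + (-167424 - 1*(-19038))) = sqrt(-268725 + (-167424 + 19038)) = sqrt(-268725 - 148386) = sqrt(-417111) = I*sqrt(417111)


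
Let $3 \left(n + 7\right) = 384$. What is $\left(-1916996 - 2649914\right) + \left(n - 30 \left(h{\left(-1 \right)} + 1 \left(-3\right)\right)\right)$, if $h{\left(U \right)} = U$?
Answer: $-4566669$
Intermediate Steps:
$n = 121$ ($n = -7 + \frac{1}{3} \cdot 384 = -7 + 128 = 121$)
$\left(-1916996 - 2649914\right) + \left(n - 30 \left(h{\left(-1 \right)} + 1 \left(-3\right)\right)\right) = \left(-1916996 - 2649914\right) + \left(121 - 30 \left(-1 + 1 \left(-3\right)\right)\right) = -4566910 + \left(121 - 30 \left(-1 - 3\right)\right) = -4566910 + \left(121 - -120\right) = -4566910 + \left(121 + 120\right) = -4566910 + 241 = -4566669$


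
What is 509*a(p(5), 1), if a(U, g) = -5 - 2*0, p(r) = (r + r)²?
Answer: -2545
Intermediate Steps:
p(r) = 4*r² (p(r) = (2*r)² = 4*r²)
a(U, g) = -5 (a(U, g) = -5 + 0 = -5)
509*a(p(5), 1) = 509*(-5) = -2545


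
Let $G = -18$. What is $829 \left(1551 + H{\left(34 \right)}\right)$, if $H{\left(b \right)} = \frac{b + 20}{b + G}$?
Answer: $\frac{10308615}{8} \approx 1.2886 \cdot 10^{6}$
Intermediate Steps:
$H{\left(b \right)} = \frac{20 + b}{-18 + b}$ ($H{\left(b \right)} = \frac{b + 20}{b - 18} = \frac{20 + b}{-18 + b}$)
$829 \left(1551 + H{\left(34 \right)}\right) = 829 \left(1551 + \frac{20 + 34}{-18 + 34}\right) = 829 \left(1551 + \frac{1}{16} \cdot 54\right) = 829 \left(1551 + \frac{27}{8}\right) = 829 \cdot \frac{12435}{8} = \frac{10308615}{8}$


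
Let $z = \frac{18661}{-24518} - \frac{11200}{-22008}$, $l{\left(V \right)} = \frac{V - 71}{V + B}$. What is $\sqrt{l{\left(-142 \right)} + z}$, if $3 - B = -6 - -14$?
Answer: $\frac{\sqrt{5444554851031998}}{67449018} \approx 1.094$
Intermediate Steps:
$B = -5$ ($B = 3 - \left(-6 - -14\right) = 3 - \left(-6 + 14\right) = 3 - 8 = -5$)
$l{\left(V \right)} = \frac{-71 + V}{-5 + V}$ ($l{\left(V \right)} = \frac{V - 71}{V - 5} = \frac{-71 + V}{-5 + V}$)
$z = - \frac{2430173}{9635574}$ ($z = 18661 \left(- \frac{1}{24518}\right) - - \frac{200}{393} = - \frac{18661}{24518} + \frac{200}{393} = - \frac{2430173}{9635574} \approx -0.25221$)
$\sqrt{l{\left(-142 \right)} + z} = \sqrt{\frac{-71 - 142}{-5 - 142} - \frac{2430173}{9635574}} = \sqrt{\frac{1}{-147} \left(-213\right) - \frac{2430173}{9635574}} = \sqrt{\left(- \frac{1}{147}\right) \left(-213\right) - \frac{2430173}{9635574}} = \sqrt{\frac{71}{49} - \frac{2430173}{9635574}} = \sqrt{\frac{565047277}{472143126}} = \frac{\sqrt{5444554851031998}}{67449018}$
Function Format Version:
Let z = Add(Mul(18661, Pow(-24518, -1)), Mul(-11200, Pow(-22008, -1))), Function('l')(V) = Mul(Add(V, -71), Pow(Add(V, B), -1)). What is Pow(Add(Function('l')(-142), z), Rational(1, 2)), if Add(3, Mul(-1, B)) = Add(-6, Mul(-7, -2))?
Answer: Mul(Rational(1, 67449018), Pow(5444554851031998, Rational(1, 2))) ≈ 1.0940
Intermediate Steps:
B = -5 (B = Add(3, Mul(-1, Add(-6, Mul(-7, -2)))) = Add(3, Mul(-1, Add(-6, 14))) = Add(3, Mul(-1, 8)) = Add(3, -8) = -5)
Function('l')(V) = Mul(Pow(Add(-5, V), -1), Add(-71, V)) (Function('l')(V) = Mul(Add(V, -71), Pow(Add(V, -5), -1)) = Mul(Add(-71, V), Pow(Add(-5, V), -1)) = Mul(Pow(Add(-5, V), -1), Add(-71, V)))
z = Rational(-2430173, 9635574) (z = Add(Mul(18661, Rational(-1, 24518)), Mul(-11200, Rational(-1, 22008))) = Add(Rational(-18661, 24518), Rational(200, 393)) = Rational(-2430173, 9635574) ≈ -0.25221)
Pow(Add(Function('l')(-142), z), Rational(1, 2)) = Pow(Add(Mul(Pow(Add(-5, -142), -1), Add(-71, -142)), Rational(-2430173, 9635574)), Rational(1, 2)) = Pow(Add(Mul(Pow(-147, -1), -213), Rational(-2430173, 9635574)), Rational(1, 2)) = Pow(Add(Mul(Rational(-1, 147), -213), Rational(-2430173, 9635574)), Rational(1, 2)) = Pow(Add(Rational(71, 49), Rational(-2430173, 9635574)), Rational(1, 2)) = Pow(Rational(565047277, 472143126), Rational(1, 2)) = Mul(Rational(1, 67449018), Pow(5444554851031998, Rational(1, 2)))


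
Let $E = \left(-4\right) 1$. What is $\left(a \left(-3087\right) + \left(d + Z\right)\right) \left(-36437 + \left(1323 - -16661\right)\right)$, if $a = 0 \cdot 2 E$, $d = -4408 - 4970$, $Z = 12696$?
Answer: $-61227054$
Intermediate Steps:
$E = -4$
$d = -9378$
$a = 0$ ($a = 0 \cdot 2 \left(-4\right) = 0 \left(-4\right) = 0$)
$\left(a \left(-3087\right) + \left(d + Z\right)\right) \left(-36437 + \left(1323 - -16661\right)\right) = \left(0 \left(-3087\right) + \left(-9378 + 12696\right)\right) \left(-36437 + \left(1323 - -16661\right)\right) = \left(0 + 3318\right) \left(-36437 + \left(1323 + 16661\right)\right) = 3318 \left(-36437 + 17984\right) = 3318 \left(-18453\right) = -61227054$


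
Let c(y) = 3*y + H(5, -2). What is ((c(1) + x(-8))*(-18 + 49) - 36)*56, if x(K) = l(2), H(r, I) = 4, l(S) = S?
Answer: 13608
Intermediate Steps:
x(K) = 2
c(y) = 4 + 3*y (c(y) = 3*y + 4 = 4 + 3*y)
((c(1) + x(-8))*(-18 + 49) - 36)*56 = (((4 + 3*1) + 2)*(-18 + 49) - 36)*56 = (((4 + 3) + 2)*31 - 36)*56 = ((7 + 2)*31 - 36)*56 = (9*31 - 36)*56 = (279 - 36)*56 = 243*56 = 13608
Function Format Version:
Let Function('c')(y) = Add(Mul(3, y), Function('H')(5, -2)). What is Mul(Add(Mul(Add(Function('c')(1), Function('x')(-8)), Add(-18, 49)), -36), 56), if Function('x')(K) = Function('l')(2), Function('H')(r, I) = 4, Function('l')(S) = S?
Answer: 13608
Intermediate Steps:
Function('x')(K) = 2
Function('c')(y) = Add(4, Mul(3, y)) (Function('c')(y) = Add(Mul(3, y), 4) = Add(4, Mul(3, y)))
Mul(Add(Mul(Add(Function('c')(1), Function('x')(-8)), Add(-18, 49)), -36), 56) = Mul(Add(Mul(Add(Add(4, Mul(3, 1)), 2), Add(-18, 49)), -36), 56) = Mul(Add(Mul(Add(Add(4, 3), 2), 31), -36), 56) = Mul(Add(Mul(Add(7, 2), 31), -36), 56) = Mul(Add(Mul(9, 31), -36), 56) = Mul(Add(279, -36), 56) = Mul(243, 56) = 13608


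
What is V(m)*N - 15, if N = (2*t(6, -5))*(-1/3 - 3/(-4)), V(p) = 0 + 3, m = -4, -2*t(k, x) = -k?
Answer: -15/2 ≈ -7.5000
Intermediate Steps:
t(k, x) = k/2 (t(k, x) = -(-1)*k/2 = k/2)
V(p) = 3
N = 5/2 (N = (2*((1/2)*6))*(-1/3 - 3/(-4)) = (2*3)*(-1*1/3 - 3*(-1/4)) = 6*(-1/3 + 3/4) = 6*(5/12) = 5/2 ≈ 2.5000)
V(m)*N - 15 = 3*(5/2) - 15 = 15/2 - 15 = -15/2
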